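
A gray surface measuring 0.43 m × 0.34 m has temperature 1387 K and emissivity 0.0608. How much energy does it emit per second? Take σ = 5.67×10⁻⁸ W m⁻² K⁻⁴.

P ≈ 1870 W

A = 0.43 × 0.34 = 0.146 m².
Stefan–Boltzmann: P = εσAT⁴ = 0.0608 × 5.67×10⁻⁸ × 0.146 × (1387)⁴ = 0.0608 × 5.67×10⁻⁸ × 0.146 × 3.70×10^12.
P = 1870 W.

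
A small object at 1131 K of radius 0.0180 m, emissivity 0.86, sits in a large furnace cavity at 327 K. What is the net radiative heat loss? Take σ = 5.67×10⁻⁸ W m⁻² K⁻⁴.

A = 4πr² = 4π × (0.0180)² = 4.07×10^-3 m².
Q = εσA(T⁴ − T_s⁴). T⁴ − T_s⁴ = (1131)⁴ − (327)⁴ = 1.64×10^12 − 1.14×10^10 = 1.62×10^12 K⁴.
Q = 0.86 × 5.67×10⁻⁸ × 4.07×10^-3 × 1.62×10^12 = 323 W.

Q ≈ 323 W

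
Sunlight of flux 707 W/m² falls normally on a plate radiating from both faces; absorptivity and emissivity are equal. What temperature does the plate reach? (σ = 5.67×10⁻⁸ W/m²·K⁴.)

Absorbed flux αS = emitted flux 2εσT⁴ per unit area; with α = ε this gives T = (S/2σ)^(1/4).
T = (707 / (2 × 5.67×10⁻⁸))^(1/4) = (6.23×10^9)^(1/4).
T = 281 K.

T ≈ 281 K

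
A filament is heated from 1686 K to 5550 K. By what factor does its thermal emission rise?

P ∝ T⁴, so the ratio is (5550/1686)⁴ = (3.292)⁴ = 117.

ratio ≈ 117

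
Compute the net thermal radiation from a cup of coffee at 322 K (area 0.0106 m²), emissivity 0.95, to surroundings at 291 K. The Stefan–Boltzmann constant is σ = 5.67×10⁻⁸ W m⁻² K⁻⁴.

Q = εσA(T⁴ − T_s⁴). T⁴ − T_s⁴ = (322)⁴ − (291)⁴ = 1.08×10^10 − 7.17×10^9 = 3.58×10^9 K⁴.
Q = 0.95 × 5.67×10⁻⁸ × 0.0106 × 3.58×10^9 = 2.04 W.

Q ≈ 2.04 W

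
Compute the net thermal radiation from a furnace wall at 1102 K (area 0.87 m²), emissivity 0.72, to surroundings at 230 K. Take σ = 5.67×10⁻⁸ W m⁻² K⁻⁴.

Q ≈ 52300 W

Q = εσA(T⁴ − T_s⁴). T⁴ − T_s⁴ = (1102)⁴ − (230)⁴ = 1.47×10^12 − 2.80×10^9 = 1.47×10^12 K⁴.
Q = 0.72 × 5.67×10⁻⁸ × 0.870 × 1.47×10^12 = 52300 W.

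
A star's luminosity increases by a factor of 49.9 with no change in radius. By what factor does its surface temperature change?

P ∝ T⁴ ⇒ T ∝ P^(1/4), so T scales by (49.9)^(1/4) = 2.66.

factor ≈ 2.66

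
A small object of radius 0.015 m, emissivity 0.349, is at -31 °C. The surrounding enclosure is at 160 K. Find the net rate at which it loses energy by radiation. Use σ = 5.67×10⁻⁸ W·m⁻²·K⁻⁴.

A = 4πr² = 4π × (0.015)² = 2.83×10^-3 m².
Convert: -31 °C = 242 K.
Q = εσA(T⁴ − T_s⁴). T⁴ − T_s⁴ = (242)⁴ − (160)⁴ = 3.43×10^9 − 6.55×10^8 = 2.77×10^9 K⁴.
Q = 0.349 × 5.67×10⁻⁸ × 2.83×10^-3 × 2.77×10^9 = 0.155 W.

Q ≈ 0.155 W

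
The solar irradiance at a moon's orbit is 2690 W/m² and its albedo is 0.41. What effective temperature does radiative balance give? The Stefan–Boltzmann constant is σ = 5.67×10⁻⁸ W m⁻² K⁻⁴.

T ≈ 289 K

Power absorbed = (1−a)S·πR²; power emitted = 4πR²σT⁴. Equating and cancelling πR²:
T = ((1−a)S / 4σ)^(1/4) = (1590 / (4 × 5.67×10⁻⁸))^(1/4) = (7.00×10^9)^(1/4).
T = 289 K.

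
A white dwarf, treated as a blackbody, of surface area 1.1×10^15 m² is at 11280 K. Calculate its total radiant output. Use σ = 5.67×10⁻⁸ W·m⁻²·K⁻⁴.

P = σAT⁴ = 5.67×10⁻⁸ × 1.10×10^15 × (11280)⁴ = 5.67×10⁻⁸ × 1.10×10^15 × 1.62×10^16.
P = 1.01×10^24 W.

P ≈ 1.01×10^24 W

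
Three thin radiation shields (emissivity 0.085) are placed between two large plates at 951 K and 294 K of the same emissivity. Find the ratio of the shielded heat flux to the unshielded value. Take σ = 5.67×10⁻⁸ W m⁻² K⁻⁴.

ratio ≈ 0.250

With N identical shields there are N+1 = 4 gaps in series, each with the same radiative resistance, so the flux falls to 1/(N+1) of its unshielded value.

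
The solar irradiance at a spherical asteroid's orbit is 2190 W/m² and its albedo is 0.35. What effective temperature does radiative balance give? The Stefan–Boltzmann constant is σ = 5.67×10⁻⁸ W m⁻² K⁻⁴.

T ≈ 281 K

Power absorbed = (1−a)S·πR²; power emitted = 4πR²σT⁴. Equating and cancelling πR²:
T = ((1−a)S / 4σ)^(1/4) = (1420 / (4 × 5.67×10⁻⁸))^(1/4) = (6.28×10^9)^(1/4).
T = 281 K.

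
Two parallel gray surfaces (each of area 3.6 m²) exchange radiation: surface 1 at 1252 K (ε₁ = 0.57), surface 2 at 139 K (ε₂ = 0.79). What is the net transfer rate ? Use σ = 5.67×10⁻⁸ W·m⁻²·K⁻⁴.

Q ≈ 2.48×10^5 W

For two large parallel gray plates, q = σ(T₁⁴ − T₂⁴) / (1/ε₁ + 1/ε₂ − 1).
1/ε₁ + 1/ε₂ − 1 = 1/0.57 + 1/0.79 − 1 = 2.020.
T₁⁴ − T₂⁴ = 2.46×10^12 − 3.73×10^8 = 2.46×10^12 K⁴.
q = 5.67×10⁻⁸ × 2.46×10^12 / 2.020 = 69000 W/m².
Q = q·A = 69000 × 3.6 = 2.48×10^5 W.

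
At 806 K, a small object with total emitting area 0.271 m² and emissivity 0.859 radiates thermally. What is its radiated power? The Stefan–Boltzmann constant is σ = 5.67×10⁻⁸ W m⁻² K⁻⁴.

Stefan–Boltzmann: P = εσAT⁴ = 0.859 × 5.67×10⁻⁸ × 0.271 × (806)⁴ = 0.859 × 5.67×10⁻⁸ × 0.271 × 4.22×10^11.
P = 5570 W.

P ≈ 5570 W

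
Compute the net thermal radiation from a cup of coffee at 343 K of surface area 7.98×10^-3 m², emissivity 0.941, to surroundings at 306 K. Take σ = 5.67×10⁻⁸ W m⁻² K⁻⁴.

Q = εσA(T⁴ − T_s⁴). T⁴ − T_s⁴ = (343)⁴ − (306)⁴ = 1.38×10^10 − 8.77×10^9 = 5.07×10^9 K⁴.
Q = 0.941 × 5.67×10⁻⁸ × 7.98×10^-3 × 5.07×10^9 = 2.16 W.

Q ≈ 2.16 W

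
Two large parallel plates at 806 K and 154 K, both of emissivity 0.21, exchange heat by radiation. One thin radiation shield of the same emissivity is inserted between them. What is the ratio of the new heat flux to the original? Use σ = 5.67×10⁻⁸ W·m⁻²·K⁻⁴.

ratio ≈ 0.500

With N identical shields there are N+1 = 2 gaps in series, each with the same radiative resistance, so the flux falls to 1/(N+1) of its unshielded value.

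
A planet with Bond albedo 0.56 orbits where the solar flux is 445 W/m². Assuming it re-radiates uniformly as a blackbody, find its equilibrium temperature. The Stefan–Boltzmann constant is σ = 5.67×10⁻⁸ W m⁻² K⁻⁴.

Power absorbed = (1−a)S·πR²; power emitted = 4πR²σT⁴. Equating and cancelling πR²:
T = ((1−a)S / 4σ)^(1/4) = (196 / (4 × 5.67×10⁻⁸))^(1/4) = (8.63×10^8)^(1/4).
T = 171 K.

T ≈ 171 K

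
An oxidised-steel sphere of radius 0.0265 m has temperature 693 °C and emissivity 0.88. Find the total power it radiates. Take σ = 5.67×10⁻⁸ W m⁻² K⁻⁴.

P ≈ 383 W

A = 4πr² = 4π × (0.0265)² = 8.82×10^-3 m².
693 °C = 966 K.
Stefan–Boltzmann: P = εσAT⁴ = 0.88 × 5.67×10⁻⁸ × 8.82×10^-3 × (966)⁴ = 0.88 × 5.67×10⁻⁸ × 8.82×10^-3 × 8.71×10^11.
P = 383 W.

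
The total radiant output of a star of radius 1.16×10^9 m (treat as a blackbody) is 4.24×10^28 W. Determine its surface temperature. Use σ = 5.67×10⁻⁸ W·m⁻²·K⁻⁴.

T ≈ 14500 K

A = 4πr² = 4π × (1.16×10^9)² = 1.69×10^19 m².
From P = σAT⁴, T = (P / σA)^(1/4) = (4.24×10^28 / (5.67×10⁻⁸ × 1.69×10^19))^(1/4).
T = (4.42×10^16)^(1/4) = 14500 K.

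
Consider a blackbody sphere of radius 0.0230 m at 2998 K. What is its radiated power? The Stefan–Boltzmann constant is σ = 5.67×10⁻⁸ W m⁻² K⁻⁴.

A = 4πr² = 4π × (0.0230)² = 6.65×10^-3 m².
P = σAT⁴ = 5.67×10⁻⁸ × 6.65×10^-3 × (2998)⁴ = 5.67×10⁻⁸ × 6.65×10^-3 × 8.08×10^13.
P = 30400 W.

P ≈ 30400 W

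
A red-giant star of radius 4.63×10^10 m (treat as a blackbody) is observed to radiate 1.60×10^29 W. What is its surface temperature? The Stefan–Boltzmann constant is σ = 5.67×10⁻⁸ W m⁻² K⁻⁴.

A = 4πr² = 4π × (4.63×10^10)² = 2.69×10^22 m².
From P = σAT⁴, T = (P / σA)^(1/4) = (1.60×10^29 / (5.67×10⁻⁸ × 2.69×10^22))^(1/4).
T = (1.05×10^14)^(1/4) = 3200 K.

T ≈ 3200 K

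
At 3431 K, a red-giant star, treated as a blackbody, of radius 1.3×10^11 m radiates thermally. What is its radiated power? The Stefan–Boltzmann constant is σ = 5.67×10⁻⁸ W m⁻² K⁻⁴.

P ≈ 1.67×10^30 W

A = 4πr² = 4π × (1.3×10^11)² = 2.12×10^23 m².
P = σAT⁴ = 5.67×10⁻⁸ × 2.12×10^23 × (3431)⁴ = 5.67×10⁻⁸ × 2.12×10^23 × 1.39×10^14.
P = 1.67×10^30 W.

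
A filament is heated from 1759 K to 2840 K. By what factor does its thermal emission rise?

P ∝ T⁴, so the ratio is (2840/1759)⁴ = (1.615)⁴ = 6.80.

ratio ≈ 6.80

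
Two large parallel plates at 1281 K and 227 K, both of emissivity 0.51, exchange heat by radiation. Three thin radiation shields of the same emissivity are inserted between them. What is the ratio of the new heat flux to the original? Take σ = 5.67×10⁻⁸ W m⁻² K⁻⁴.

With N identical shields there are N+1 = 4 gaps in series, each with the same radiative resistance, so the flux falls to 1/(N+1) of its unshielded value.

ratio ≈ 0.250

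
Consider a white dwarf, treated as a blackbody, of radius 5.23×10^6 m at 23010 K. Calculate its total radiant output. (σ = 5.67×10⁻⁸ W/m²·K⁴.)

A = 4πr² = 4π × (5.23×10^6)² = 3.44×10^14 m².
P = σAT⁴ = 5.67×10⁻⁸ × 3.44×10^14 × (23010)⁴ = 5.67×10⁻⁸ × 3.44×10^14 × 2.80×10^17.
P = 5.46×10^24 W.

P ≈ 5.46×10^24 W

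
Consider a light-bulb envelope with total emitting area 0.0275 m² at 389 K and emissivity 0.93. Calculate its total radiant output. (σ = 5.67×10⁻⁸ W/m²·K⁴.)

P = εσAT⁴ = 0.93 × 5.67×10⁻⁸ × 0.0275 × (389)⁴ = 0.93 × 5.67×10⁻⁸ × 0.0275 × 2.29×10^10.
P = 33.2 W.

P ≈ 33.2 W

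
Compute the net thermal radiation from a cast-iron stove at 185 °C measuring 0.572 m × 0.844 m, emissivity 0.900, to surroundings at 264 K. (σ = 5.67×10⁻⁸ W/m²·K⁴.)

Q ≈ 964 W

A = 0.572 × 0.844 = 0.483 m².
Convert: 185 °C = 458 K.
Q = εσA(T⁴ − T_s⁴). T⁴ − T_s⁴ = (458)⁴ − (264)⁴ = 4.40×10^10 − 4.86×10^9 = 3.91×10^10 K⁴.
Q = 0.900 × 5.67×10⁻⁸ × 0.483 × 3.91×10^10 = 964 W.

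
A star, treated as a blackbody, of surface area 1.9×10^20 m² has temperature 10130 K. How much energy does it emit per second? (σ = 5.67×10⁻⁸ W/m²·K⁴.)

P ≈ 1.13×10^29 W

P = σAT⁴ = 5.67×10⁻⁸ × 1.90×10^20 × (10130)⁴ = 5.67×10⁻⁸ × 1.90×10^20 × 1.05×10^16.
P = 1.13×10^29 W.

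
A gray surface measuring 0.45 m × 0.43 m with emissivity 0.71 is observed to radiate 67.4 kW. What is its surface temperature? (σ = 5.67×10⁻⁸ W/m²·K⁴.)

A = 0.45 × 0.43 = 0.194 m².
From P = εσAT⁴, T = (P / εσA)^(1/4) = (67400 / (0.71 × 5.67×10⁻⁸ × 0.194))^(1/4).
T = (8.65×10^12)^(1/4) = 1720 K.

T ≈ 1720 K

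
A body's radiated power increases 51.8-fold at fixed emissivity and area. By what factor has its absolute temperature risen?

P ∝ T⁴ ⇒ T ∝ P^(1/4), so T scales by (51.8)^(1/4) = 2.68.

factor ≈ 2.68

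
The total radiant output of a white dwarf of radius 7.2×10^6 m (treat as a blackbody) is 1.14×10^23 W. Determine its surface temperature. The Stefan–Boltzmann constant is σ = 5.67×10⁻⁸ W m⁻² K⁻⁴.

T ≈ 7450 K

A = 4πr² = 4π × (7.2×10^6)² = 6.51×10^14 m².
From P = σAT⁴, T = (P / σA)^(1/4) = (1.14×10^23 / (5.67×10⁻⁸ × 6.51×10^14))^(1/4).
T = (3.09×10^15)^(1/4) = 7450 K.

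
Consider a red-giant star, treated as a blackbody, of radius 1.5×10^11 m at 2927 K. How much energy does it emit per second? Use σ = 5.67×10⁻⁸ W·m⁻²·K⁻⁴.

P ≈ 1.18×10^30 W

A = 4πr² = 4π × (1.5×10^11)² = 2.83×10^23 m².
P = σAT⁴ = 5.67×10⁻⁸ × 2.83×10^23 × (2927)⁴ = 5.67×10⁻⁸ × 2.83×10^23 × 7.34×10^13.
P = 1.18×10^30 W.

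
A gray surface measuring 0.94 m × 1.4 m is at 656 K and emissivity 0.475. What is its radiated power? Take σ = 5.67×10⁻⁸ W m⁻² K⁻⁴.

P ≈ 6560 W

A = 0.94 × 1.4 = 1.32 m².
P = εσAT⁴ = 0.475 × 5.67×10⁻⁸ × 1.32 × (656)⁴ = 0.475 × 5.67×10⁻⁸ × 1.32 × 1.85×10^11.
P = 6560 W.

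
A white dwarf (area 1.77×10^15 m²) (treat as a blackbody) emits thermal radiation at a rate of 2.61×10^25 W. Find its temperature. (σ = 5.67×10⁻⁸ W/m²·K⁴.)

T ≈ 22600 K

From P = σAT⁴, T = (P / σA)^(1/4) = (2.61×10^25 / (5.67×10⁻⁸ × 1.77×10^15))^(1/4).
T = (2.60×10^17)^(1/4) = 22600 K.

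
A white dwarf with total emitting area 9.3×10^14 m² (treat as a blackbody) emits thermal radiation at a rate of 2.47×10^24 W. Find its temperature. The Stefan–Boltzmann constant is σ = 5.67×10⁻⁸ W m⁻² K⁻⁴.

T ≈ 14700 K

From P = σAT⁴, T = (P / σA)^(1/4) = (2.47×10^24 / (5.67×10⁻⁸ × 9.30×10^14))^(1/4).
T = (4.68×10^16)^(1/4) = 14700 K.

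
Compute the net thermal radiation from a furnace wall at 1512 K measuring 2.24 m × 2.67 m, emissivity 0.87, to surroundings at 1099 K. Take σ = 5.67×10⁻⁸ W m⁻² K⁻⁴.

A = 2.24 × 2.67 = 5.98 m².
Q = εσA(T⁴ − T_s⁴). T⁴ − T_s⁴ = (1512)⁴ − (1099)⁴ = 5.23×10^12 − 1.46×10^12 = 3.77×10^12 K⁴.
Q = 0.87 × 5.67×10⁻⁸ × 5.98 × 3.77×10^12 = 1.11×10^6 W.

Q ≈ 1.11×10^6 W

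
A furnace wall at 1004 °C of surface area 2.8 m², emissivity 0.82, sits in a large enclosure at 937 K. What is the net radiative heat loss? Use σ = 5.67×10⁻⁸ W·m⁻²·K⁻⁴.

Convert: 1004 °C = 1277 K.
Q = εσA(T⁴ − T_s⁴). T⁴ − T_s⁴ = (1277)⁴ − (937)⁴ = 2.66×10^12 − 7.71×10^11 = 1.89×10^12 K⁴.
Q = 0.82 × 5.67×10⁻⁸ × 2.80 × 1.89×10^12 = 2.46×10^5 W.

Q ≈ 2.46×10^5 W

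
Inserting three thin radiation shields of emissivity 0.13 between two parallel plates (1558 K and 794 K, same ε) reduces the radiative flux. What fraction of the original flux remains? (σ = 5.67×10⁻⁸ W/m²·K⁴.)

With N identical shields there are N+1 = 4 gaps in series, each with the same radiative resistance, so the flux falls to 1/(N+1) of its unshielded value.

ratio ≈ 0.250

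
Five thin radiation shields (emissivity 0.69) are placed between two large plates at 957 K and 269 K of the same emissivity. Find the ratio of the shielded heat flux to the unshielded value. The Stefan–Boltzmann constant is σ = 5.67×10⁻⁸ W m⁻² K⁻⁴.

ratio ≈ 0.167

With N identical shields there are N+1 = 6 gaps in series, each with the same radiative resistance, so the flux falls to 1/(N+1) of its unshielded value.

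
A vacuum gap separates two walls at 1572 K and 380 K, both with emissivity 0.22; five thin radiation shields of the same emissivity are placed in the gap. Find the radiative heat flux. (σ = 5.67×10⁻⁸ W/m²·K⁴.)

q ≈ 7110 W/m²

Each of the 6 gaps contributes resistance (2/ε − 1) = 2/0.22 − 1 = 8.091; total = 48.55.
q = σ(T₁⁴ − T₂⁴) / 48.55 = 5.67×10⁻⁸ × 6.09×10^12 / 48.55 = 7110 W/m².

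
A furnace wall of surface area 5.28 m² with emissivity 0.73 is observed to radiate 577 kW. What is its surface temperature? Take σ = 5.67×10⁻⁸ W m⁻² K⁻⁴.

T ≈ 1270 K

From P = εσAT⁴, T = (P / εσA)^(1/4) = (5.77×10^5 / (0.73 × 5.67×10⁻⁸ × 5.28))^(1/4).
T = (2.64×10^12)^(1/4) = 1270 K.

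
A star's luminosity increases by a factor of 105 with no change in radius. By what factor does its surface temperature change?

factor ≈ 3.20

P ∝ T⁴ ⇒ T ∝ P^(1/4), so T scales by (105)^(1/4) = 3.20.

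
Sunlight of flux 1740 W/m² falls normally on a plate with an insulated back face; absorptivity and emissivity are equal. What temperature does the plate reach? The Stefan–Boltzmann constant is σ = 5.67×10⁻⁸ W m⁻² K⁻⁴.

T ≈ 419 K

Absorbed flux αS = emitted flux εσT⁴ (one radiating face); with α = ε, T = (S/σ)^(1/4).
T = (1740 / 5.67×10⁻⁸)^(1/4) = (3.07×10^10)^(1/4).
T = 419 K.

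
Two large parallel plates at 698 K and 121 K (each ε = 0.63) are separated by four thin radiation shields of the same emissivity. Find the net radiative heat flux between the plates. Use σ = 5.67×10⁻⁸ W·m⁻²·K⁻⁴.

q ≈ 1240 W/m²

Each of the 5 gaps contributes resistance (2/ε − 1) = 2/0.63 − 1 = 2.175; total = 10.87.
q = σ(T₁⁴ − T₂⁴) / 10.87 = 5.67×10⁻⁸ × 2.37×10^11 / 10.87 = 1240 W/m².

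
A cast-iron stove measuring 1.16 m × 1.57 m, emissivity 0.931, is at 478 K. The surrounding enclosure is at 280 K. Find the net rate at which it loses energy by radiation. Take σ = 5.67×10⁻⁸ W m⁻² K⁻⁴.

Q ≈ 4430 W

A = 1.16 × 1.57 = 1.82 m².
Q = εσA(T⁴ − T_s⁴). T⁴ − T_s⁴ = (478)⁴ − (280)⁴ = 5.22×10^10 − 6.15×10^9 = 4.61×10^10 K⁴.
Q = 0.931 × 5.67×10⁻⁸ × 1.82 × 4.61×10^10 = 4430 W.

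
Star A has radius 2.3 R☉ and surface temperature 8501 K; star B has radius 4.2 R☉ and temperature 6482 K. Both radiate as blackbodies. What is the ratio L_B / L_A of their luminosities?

L_B/L_A ≈ 1.13

L = 4πR²σT⁴ ∝ R²T⁴, so L_B/L_A = (4.2/2.3)² × (6482/8501)⁴ = 3.33 × 0.338 = 1.13.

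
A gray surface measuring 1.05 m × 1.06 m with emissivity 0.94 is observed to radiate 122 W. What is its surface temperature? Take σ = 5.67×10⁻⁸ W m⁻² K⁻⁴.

A = 1.05 × 1.06 = 1.11 m².
From P = εσAT⁴, T = (P / εσA)^(1/4) = (122 / (0.94 × 5.67×10⁻⁸ × 1.11))^(1/4).
T = (2.06×10^9)^(1/4) = 213 K.

T ≈ 213 K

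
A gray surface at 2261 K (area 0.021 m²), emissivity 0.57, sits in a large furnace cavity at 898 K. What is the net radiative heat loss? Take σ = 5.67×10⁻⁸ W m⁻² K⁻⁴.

Q ≈ 17300 W

Q = εσA(T⁴ − T_s⁴). T⁴ − T_s⁴ = (2261)⁴ − (898)⁴ = 2.61×10^13 − 6.50×10^11 = 2.55×10^13 K⁴.
Q = 0.57 × 5.67×10⁻⁸ × 0.0210 × 2.55×10^13 = 17300 W.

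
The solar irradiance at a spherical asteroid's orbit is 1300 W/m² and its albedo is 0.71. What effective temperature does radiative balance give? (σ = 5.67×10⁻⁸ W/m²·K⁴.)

T ≈ 202 K

Power absorbed = (1−a)S·πR²; power emitted = 4πR²σT⁴. Equating and cancelling πR²:
T = ((1−a)S / 4σ)^(1/4) = (377 / (4 × 5.67×10⁻⁸))^(1/4) = (1.66×10^9)^(1/4).
T = 202 K.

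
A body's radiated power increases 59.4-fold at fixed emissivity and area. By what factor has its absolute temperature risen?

factor ≈ 2.78

P ∝ T⁴ ⇒ T ∝ P^(1/4), so T scales by (59.4)^(1/4) = 2.78.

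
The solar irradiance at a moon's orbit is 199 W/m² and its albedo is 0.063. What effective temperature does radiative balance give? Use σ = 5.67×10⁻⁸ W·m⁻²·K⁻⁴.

Power absorbed = (1−a)S·πR²; power emitted = 4πR²σT⁴. Equating and cancelling πR²:
T = ((1−a)S / 4σ)^(1/4) = (186 / (4 × 5.67×10⁻⁸))^(1/4) = (8.22×10^8)^(1/4).
T = 169 K.

T ≈ 169 K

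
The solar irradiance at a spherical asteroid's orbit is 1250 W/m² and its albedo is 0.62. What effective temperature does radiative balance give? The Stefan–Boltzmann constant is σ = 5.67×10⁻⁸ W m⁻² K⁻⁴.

Power absorbed = (1−a)S·πR²; power emitted = 4πR²σT⁴. Equating and cancelling πR²:
T = ((1−a)S / 4σ)^(1/4) = (475 / (4 × 5.67×10⁻⁸))^(1/4) = (2.09×10^9)^(1/4).
T = 214 K.

T ≈ 214 K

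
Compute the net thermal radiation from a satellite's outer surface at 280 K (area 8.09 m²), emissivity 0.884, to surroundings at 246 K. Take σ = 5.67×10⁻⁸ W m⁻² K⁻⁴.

Q ≈ 1010 W

Q = εσA(T⁴ − T_s⁴). T⁴ − T_s⁴ = (280)⁴ − (246)⁴ = 6.15×10^9 − 3.66×10^9 = 2.48×10^9 K⁴.
Q = 0.884 × 5.67×10⁻⁸ × 8.09 × 2.48×10^9 = 1010 W.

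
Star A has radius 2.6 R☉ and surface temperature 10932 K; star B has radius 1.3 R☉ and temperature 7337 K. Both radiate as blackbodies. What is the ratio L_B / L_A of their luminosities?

L = 4πR²σT⁴ ∝ R²T⁴, so L_B/L_A = (1.3/2.6)² × (7337/10932)⁴ = 0.250 × 0.203 = 0.0507.

L_B/L_A ≈ 0.0507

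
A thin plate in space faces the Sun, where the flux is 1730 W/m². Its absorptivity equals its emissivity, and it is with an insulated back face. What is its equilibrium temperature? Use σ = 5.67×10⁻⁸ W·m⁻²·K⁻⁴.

Absorbed flux αS = emitted flux εσT⁴ (one radiating face); with α = ε, T = (S/σ)^(1/4).
T = (1730 / 5.67×10⁻⁸)^(1/4) = (3.05×10^10)^(1/4).
T = 418 K.

T ≈ 418 K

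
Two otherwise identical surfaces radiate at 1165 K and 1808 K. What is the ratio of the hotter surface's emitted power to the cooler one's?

ratio ≈ 5.80

P ∝ T⁴, so the ratio is (1808/1165)⁴ = (1.552)⁴ = 5.80.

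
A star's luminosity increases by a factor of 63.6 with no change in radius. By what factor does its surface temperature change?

factor ≈ 2.82

P ∝ T⁴ ⇒ T ∝ P^(1/4), so T scales by (63.6)^(1/4) = 2.82.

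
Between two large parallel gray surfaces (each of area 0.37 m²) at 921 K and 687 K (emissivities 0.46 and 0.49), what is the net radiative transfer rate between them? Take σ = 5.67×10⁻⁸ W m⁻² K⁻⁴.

Q ≈ 3240 W

For two large parallel gray plates, q = σ(T₁⁴ − T₂⁴) / (1/ε₁ + 1/ε₂ − 1).
1/ε₁ + 1/ε₂ − 1 = 1/0.46 + 1/0.49 − 1 = 3.215.
T₁⁴ − T₂⁴ = 7.20×10^11 − 2.23×10^11 = 4.97×10^11 K⁴.
q = 5.67×10⁻⁸ × 4.97×10^11 / 3.215 = 8760 W/m².
Q = q·A = 8760 × 0.37 = 3240 W.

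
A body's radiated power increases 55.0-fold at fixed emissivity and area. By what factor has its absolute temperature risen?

factor ≈ 2.72

P ∝ T⁴ ⇒ T ∝ P^(1/4), so T scales by (55.0)^(1/4) = 2.72.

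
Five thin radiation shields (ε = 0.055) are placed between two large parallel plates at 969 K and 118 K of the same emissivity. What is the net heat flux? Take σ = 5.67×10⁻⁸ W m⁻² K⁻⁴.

q ≈ 236 W/m²

Each of the 6 gaps contributes resistance (2/ε − 1) = 2/0.055 − 1 = 35.36; total = 212.2.
q = σ(T₁⁴ − T₂⁴) / 212.2 = 5.67×10⁻⁸ × 8.81×10^11 / 212.2 = 236 W/m².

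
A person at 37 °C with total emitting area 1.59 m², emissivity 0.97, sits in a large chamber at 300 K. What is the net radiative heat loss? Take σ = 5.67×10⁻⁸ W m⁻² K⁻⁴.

Q ≈ 99.3 W

Convert: 37 °C = 310 K.
Q = εσA(T⁴ − T_s⁴). T⁴ − T_s⁴ = (310)⁴ − (300)⁴ = 9.24×10^9 − 8.10×10^9 = 1.14×10^9 K⁴.
Q = 0.97 × 5.67×10⁻⁸ × 1.59 × 1.14×10^9 = 99.3 W.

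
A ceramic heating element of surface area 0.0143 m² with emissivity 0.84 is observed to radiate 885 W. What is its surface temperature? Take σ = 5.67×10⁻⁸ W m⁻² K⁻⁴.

T ≈ 1070 K

From P = εσAT⁴, T = (P / εσA)^(1/4) = (885 / (0.84 × 5.67×10⁻⁸ × 0.0143))^(1/4).
T = (1.30×10^12)^(1/4) = 1070 K.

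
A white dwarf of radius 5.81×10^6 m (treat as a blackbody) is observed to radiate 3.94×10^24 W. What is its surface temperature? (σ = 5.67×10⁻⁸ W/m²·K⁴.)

T ≈ 20100 K

A = 4πr² = 4π × (5.81×10^6)² = 4.24×10^14 m².
From P = σAT⁴, T = (P / σA)^(1/4) = (3.94×10^24 / (5.67×10⁻⁸ × 4.24×10^14))^(1/4).
T = (1.64×10^17)^(1/4) = 20100 K.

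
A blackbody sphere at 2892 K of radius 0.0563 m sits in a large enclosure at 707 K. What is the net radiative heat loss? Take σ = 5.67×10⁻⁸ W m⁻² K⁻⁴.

A = 4πr² = 4π × (0.0563)² = 0.0398 m².
Q = σA(T⁴ − T_s⁴). T⁴ − T_s⁴ = (2892)⁴ − (707)⁴ = 7.00×10^13 − 2.50×10^11 = 6.97×10^13 K⁴.
Q = 5.67×10⁻⁸ × 0.0398 × 6.97×10^13 = 1.57×10^5 W.

Q ≈ 1.57×10^5 W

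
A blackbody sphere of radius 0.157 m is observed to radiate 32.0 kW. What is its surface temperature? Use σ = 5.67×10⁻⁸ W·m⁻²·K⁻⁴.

A = 4πr² = 4π × (0.157)² = 0.310 m².
From P = σAT⁴, T = (P / σA)^(1/4) = (32000 / (5.67×10⁻⁸ × 0.310))^(1/4).
T = (1.82×10^12)^(1/4) = 1160 K.

T ≈ 1160 K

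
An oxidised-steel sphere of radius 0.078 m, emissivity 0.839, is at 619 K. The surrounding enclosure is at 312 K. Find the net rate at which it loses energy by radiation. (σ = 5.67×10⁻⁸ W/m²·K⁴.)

A = 4πr² = 4π × (0.078)² = 0.0765 m².
Q = εσA(T⁴ − T_s⁴). T⁴ − T_s⁴ = (619)⁴ − (312)⁴ = 1.47×10^11 − 9.48×10^9 = 1.37×10^11 K⁴.
Q = 0.839 × 5.67×10⁻⁸ × 0.0765 × 1.37×10^11 = 499 W.

Q ≈ 499 W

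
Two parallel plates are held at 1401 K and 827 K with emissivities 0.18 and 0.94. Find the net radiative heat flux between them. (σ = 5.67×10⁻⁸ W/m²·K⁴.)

q ≈ 34200 W/m²

For two large parallel gray plates, q = σ(T₁⁴ − T₂⁴) / (1/ε₁ + 1/ε₂ − 1).
1/ε₁ + 1/ε₂ − 1 = 1/0.18 + 1/0.94 − 1 = 5.619.
T₁⁴ − T₂⁴ = 3.85×10^12 − 4.68×10^11 = 3.38×10^12 K⁴.
q = 5.67×10⁻⁸ × 3.38×10^12 / 5.619 = 34200 W/m².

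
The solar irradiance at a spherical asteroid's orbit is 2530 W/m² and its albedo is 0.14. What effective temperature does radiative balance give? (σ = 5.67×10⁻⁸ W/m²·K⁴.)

Power absorbed = (1−a)S·πR²; power emitted = 4πR²σT⁴. Equating and cancelling πR²:
T = ((1−a)S / 4σ)^(1/4) = (2180 / (4 × 5.67×10⁻⁸))^(1/4) = (9.59×10^9)^(1/4).
T = 313 K.

T ≈ 313 K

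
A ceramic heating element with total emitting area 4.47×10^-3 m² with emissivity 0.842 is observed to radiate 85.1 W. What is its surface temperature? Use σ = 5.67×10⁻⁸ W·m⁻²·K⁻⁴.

T ≈ 795 K

From P = εσAT⁴, T = (P / εσA)^(1/4) = (85.1 / (0.842 × 5.67×10⁻⁸ × 4.47×10^-3))^(1/4).
T = (3.99×10^11)^(1/4) = 795 K.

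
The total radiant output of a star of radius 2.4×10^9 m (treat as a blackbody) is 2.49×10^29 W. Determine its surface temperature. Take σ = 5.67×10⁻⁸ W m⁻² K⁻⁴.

A = 4πr² = 4π × (2.4×10^9)² = 7.24×10^19 m².
From P = σAT⁴, T = (P / σA)^(1/4) = (2.49×10^29 / (5.67×10⁻⁸ × 7.24×10^19))^(1/4).
T = (6.07×10^16)^(1/4) = 15700 K.

T ≈ 15700 K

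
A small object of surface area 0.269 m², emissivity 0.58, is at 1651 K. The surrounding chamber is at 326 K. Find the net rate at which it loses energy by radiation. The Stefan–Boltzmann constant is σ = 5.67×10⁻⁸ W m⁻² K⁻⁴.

Q ≈ 65600 W

Q = εσA(T⁴ − T_s⁴). T⁴ − T_s⁴ = (1651)⁴ − (326)⁴ = 7.43×10^12 − 1.13×10^10 = 7.42×10^12 K⁴.
Q = 0.58 × 5.67×10⁻⁸ × 0.269 × 7.42×10^12 = 65600 W.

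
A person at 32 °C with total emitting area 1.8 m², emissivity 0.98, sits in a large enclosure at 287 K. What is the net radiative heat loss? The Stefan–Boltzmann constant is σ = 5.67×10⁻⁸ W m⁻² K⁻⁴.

Q ≈ 187 W

Convert: 32 °C = 305 K.
Q = εσA(T⁴ − T_s⁴). T⁴ − T_s⁴ = (305)⁴ − (287)⁴ = 8.65×10^9 − 6.78×10^9 = 1.87×10^9 K⁴.
Q = 0.98 × 5.67×10⁻⁸ × 1.80 × 1.87×10^9 = 187 W.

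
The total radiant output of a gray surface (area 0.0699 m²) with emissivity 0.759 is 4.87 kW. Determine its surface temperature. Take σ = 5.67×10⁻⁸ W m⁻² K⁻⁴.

T ≈ 1130 K

From P = εσAT⁴, T = (P / εσA)^(1/4) = (4870 / (0.759 × 5.67×10⁻⁸ × 0.0699))^(1/4).
T = (1.62×10^12)^(1/4) = 1130 K.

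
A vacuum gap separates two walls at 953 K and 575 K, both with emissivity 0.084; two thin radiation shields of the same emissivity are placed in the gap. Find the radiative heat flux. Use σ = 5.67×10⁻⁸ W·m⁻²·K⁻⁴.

q ≈ 593 W/m²

Each of the 3 gaps contributes resistance (2/ε − 1) = 2/0.084 − 1 = 22.81; total = 68.43.
q = σ(T₁⁴ − T₂⁴) / 68.43 = 5.67×10⁻⁸ × 7.16×10^11 / 68.43 = 593 W/m².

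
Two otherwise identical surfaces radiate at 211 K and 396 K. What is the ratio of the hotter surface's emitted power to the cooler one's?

P ∝ T⁴, so the ratio is (396/211)⁴ = (1.877)⁴ = 12.4.

ratio ≈ 12.4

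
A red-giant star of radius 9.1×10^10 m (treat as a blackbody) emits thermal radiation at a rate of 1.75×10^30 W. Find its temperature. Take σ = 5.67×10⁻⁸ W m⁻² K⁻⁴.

T ≈ 4150 K

A = 4πr² = 4π × (9.1×10^10)² = 1.04×10^23 m².
From P = σAT⁴, T = (P / σA)^(1/4) = (1.75×10^30 / (5.67×10⁻⁸ × 1.04×10^23))^(1/4).
T = (2.97×10^14)^(1/4) = 4150 K.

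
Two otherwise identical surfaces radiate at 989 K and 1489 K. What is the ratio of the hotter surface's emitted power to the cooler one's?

P ∝ T⁴, so the ratio is (1489/989)⁴ = (1.506)⁴ = 5.14.

ratio ≈ 5.14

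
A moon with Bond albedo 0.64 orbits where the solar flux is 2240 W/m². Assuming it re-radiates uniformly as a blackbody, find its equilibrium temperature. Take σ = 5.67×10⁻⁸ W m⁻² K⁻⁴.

Power absorbed = (1−a)S·πR²; power emitted = 4πR²σT⁴. Equating and cancelling πR²:
T = ((1−a)S / 4σ)^(1/4) = (806 / (4 × 5.67×10⁻⁸))^(1/4) = (3.56×10^9)^(1/4).
T = 244 K.

T ≈ 244 K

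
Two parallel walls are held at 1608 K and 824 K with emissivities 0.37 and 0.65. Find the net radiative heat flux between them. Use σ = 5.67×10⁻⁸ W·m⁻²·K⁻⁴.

For two large parallel gray plates, q = σ(T₁⁴ − T₂⁴) / (1/ε₁ + 1/ε₂ − 1).
1/ε₁ + 1/ε₂ − 1 = 1/0.37 + 1/0.65 − 1 = 3.241.
T₁⁴ − T₂⁴ = 6.69×10^12 − 4.61×10^11 = 6.22×10^12 K⁴.
q = 5.67×10⁻⁸ × 6.22×10^12 / 3.241 = 1.09×10^5 W/m².

q ≈ 1.09×10^5 W/m²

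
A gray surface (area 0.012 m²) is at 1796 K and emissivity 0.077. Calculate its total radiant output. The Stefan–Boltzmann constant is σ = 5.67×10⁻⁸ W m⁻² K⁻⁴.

Stefan–Boltzmann: P = εσAT⁴ = 0.077 × 5.67×10⁻⁸ × 0.0120 × (1796)⁴ = 0.077 × 5.67×10⁻⁸ × 0.0120 × 1.04×10^13.
P = 545 W.

P ≈ 545 W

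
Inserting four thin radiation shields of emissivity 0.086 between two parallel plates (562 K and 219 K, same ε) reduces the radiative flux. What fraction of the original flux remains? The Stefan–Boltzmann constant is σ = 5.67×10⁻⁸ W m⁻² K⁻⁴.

With N identical shields there are N+1 = 5 gaps in series, each with the same radiative resistance, so the flux falls to 1/(N+1) of its unshielded value.

ratio ≈ 0.200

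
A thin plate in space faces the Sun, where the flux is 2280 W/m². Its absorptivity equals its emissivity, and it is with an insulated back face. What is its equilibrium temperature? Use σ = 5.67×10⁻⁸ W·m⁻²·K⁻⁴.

Absorbed flux αS = emitted flux εσT⁴ (one radiating face); with α = ε, T = (S/σ)^(1/4).
T = (2280 / 5.67×10⁻⁸)^(1/4) = (4.02×10^10)^(1/4).
T = 448 K.

T ≈ 448 K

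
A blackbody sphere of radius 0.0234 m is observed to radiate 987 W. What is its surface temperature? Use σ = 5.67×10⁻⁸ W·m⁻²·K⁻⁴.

A = 4πr² = 4π × (0.0234)² = 6.88×10^-3 m².
From P = σAT⁴, T = (P / σA)^(1/4) = (987 / (5.67×10⁻⁸ × 6.88×10^-3))^(1/4).
T = (2.53×10^12)^(1/4) = 1260 K.

T ≈ 1260 K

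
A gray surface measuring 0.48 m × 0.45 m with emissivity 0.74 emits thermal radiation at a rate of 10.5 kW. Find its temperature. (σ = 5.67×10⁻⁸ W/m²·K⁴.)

T ≈ 1040 K

A = 0.48 × 0.45 = 0.216 m².
From P = εσAT⁴, T = (P / εσA)^(1/4) = (10500 / (0.74 × 5.67×10⁻⁸ × 0.216))^(1/4).
T = (1.16×10^12)^(1/4) = 1040 K.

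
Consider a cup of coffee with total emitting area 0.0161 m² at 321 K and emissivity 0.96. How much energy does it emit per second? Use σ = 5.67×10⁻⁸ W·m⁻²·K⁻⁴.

P ≈ 9.30 W

Stefan–Boltzmann: P = εσAT⁴ = 0.96 × 5.67×10⁻⁸ × 0.0161 × (321)⁴ = 0.96 × 5.67×10⁻⁸ × 0.0161 × 1.06×10^10.
P = 9.30 W.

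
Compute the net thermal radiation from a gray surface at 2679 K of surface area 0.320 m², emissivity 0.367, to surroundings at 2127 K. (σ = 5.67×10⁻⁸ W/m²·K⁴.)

Q ≈ 2.07×10^5 W

Q = εσA(T⁴ − T_s⁴). T⁴ − T_s⁴ = (2679)⁴ − (2127)⁴ = 5.15×10^13 − 2.05×10^13 = 3.10×10^13 K⁴.
Q = 0.367 × 5.67×10⁻⁸ × 0.320 × 3.10×10^13 = 2.07×10^5 W.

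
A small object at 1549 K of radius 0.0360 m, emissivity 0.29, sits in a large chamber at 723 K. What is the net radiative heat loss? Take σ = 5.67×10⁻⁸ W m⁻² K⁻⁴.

Q ≈ 1470 W

A = 4πr² = 4π × (0.0360)² = 0.0163 m².
Q = εσA(T⁴ − T_s⁴). T⁴ − T_s⁴ = (1549)⁴ − (723)⁴ = 5.76×10^12 − 2.73×10^11 = 5.48×10^12 K⁴.
Q = 0.29 × 5.67×10⁻⁸ × 0.0163 × 5.48×10^12 = 1470 W.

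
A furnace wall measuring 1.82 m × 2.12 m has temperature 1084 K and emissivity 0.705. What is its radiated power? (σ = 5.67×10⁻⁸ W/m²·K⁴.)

P ≈ 2.13×10^5 W

A = 1.82 × 2.12 = 3.86 m².
Stefan–Boltzmann: P = εσAT⁴ = 0.705 × 5.67×10⁻⁸ × 3.86 × (1084)⁴ = 0.705 × 5.67×10⁻⁸ × 3.86 × 1.38×10^12.
P = 2.13×10^5 W.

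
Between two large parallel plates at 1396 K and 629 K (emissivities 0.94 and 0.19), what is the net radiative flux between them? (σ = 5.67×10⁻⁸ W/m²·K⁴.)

For two large parallel gray plates, q = σ(T₁⁴ − T₂⁴) / (1/ε₁ + 1/ε₂ − 1).
1/ε₁ + 1/ε₂ − 1 = 1/0.94 + 1/0.19 − 1 = 5.327.
T₁⁴ − T₂⁴ = 3.80×10^12 − 1.57×10^11 = 3.64×10^12 K⁴.
q = 5.67×10⁻⁸ × 3.64×10^12 / 5.327 = 38800 W/m².

q ≈ 38800 W/m²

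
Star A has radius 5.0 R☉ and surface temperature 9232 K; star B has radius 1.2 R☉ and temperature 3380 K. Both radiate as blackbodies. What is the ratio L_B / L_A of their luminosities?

L_B/L_A ≈ 1.03×10^-3

L = 4πR²σT⁴ ∝ R²T⁴, so L_B/L_A = (1.2/5.0)² × (3380/9232)⁴ = 0.0576 × 0.0180 = 1.03×10^-3.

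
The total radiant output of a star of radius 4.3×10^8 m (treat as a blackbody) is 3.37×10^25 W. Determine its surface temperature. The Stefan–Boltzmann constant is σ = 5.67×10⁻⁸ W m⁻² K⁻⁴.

A = 4πr² = 4π × (4.3×10^8)² = 2.32×10^18 m².
From P = σAT⁴, T = (P / σA)^(1/4) = (3.37×10^25 / (5.67×10⁻⁸ × 2.32×10^18))^(1/4).
T = (2.56×10^14)^(1/4) = 4000 K.

T ≈ 4000 K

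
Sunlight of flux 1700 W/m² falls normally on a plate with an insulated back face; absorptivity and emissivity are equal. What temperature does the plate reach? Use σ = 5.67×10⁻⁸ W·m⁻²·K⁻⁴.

Absorbed flux αS = emitted flux εσT⁴ (one radiating face); with α = ε, T = (S/σ)^(1/4).
T = (1700 / 5.67×10⁻⁸)^(1/4) = (3.00×10^10)^(1/4).
T = 416 K.

T ≈ 416 K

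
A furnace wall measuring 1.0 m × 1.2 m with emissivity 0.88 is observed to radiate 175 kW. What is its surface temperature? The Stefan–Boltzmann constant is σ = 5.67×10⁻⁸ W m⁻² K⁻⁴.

T ≈ 1310 K

A = 1.0 × 1.2 = 1.20 m².
From P = εσAT⁴, T = (P / εσA)^(1/4) = (1.75×10^5 / (0.88 × 5.67×10⁻⁸ × 1.20))^(1/4).
T = (2.92×10^12)^(1/4) = 1310 K.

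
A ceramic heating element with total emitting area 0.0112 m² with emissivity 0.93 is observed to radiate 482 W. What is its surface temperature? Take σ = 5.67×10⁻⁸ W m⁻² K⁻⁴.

T ≈ 950 K

From P = εσAT⁴, T = (P / εσA)^(1/4) = (482 / (0.93 × 5.67×10⁻⁸ × 0.0112))^(1/4).
T = (8.16×10^11)^(1/4) = 950 K.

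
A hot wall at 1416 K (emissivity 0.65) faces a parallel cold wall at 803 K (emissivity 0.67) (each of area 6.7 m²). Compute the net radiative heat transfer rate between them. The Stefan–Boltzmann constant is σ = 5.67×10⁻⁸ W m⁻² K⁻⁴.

Q ≈ 6.74×10^5 W

For two large parallel gray plates, q = σ(T₁⁴ − T₂⁴) / (1/ε₁ + 1/ε₂ − 1).
1/ε₁ + 1/ε₂ − 1 = 1/0.65 + 1/0.67 − 1 = 2.031.
T₁⁴ − T₂⁴ = 4.02×10^12 − 4.16×10^11 = 3.60×10^12 K⁴.
q = 5.67×10⁻⁸ × 3.60×10^12 / 2.031 = 1.01×10^5 W/m².
Q = q·A = 1.01×10^5 × 6.7 = 6.74×10^5 W.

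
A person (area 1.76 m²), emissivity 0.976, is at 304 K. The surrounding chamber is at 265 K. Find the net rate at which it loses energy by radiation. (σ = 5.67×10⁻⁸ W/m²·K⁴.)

Q ≈ 352 W

Q = εσA(T⁴ − T_s⁴). T⁴ − T_s⁴ = (304)⁴ − (265)⁴ = 8.54×10^9 − 4.93×10^9 = 3.61×10^9 K⁴.
Q = 0.976 × 5.67×10⁻⁸ × 1.76 × 3.61×10^9 = 352 W.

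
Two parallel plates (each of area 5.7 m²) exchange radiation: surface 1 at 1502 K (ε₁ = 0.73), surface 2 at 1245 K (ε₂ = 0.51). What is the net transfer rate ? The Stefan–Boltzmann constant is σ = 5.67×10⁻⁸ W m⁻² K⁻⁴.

Q ≈ 3.73×10^5 W

For two large parallel gray plates, q = σ(T₁⁴ − T₂⁴) / (1/ε₁ + 1/ε₂ − 1).
1/ε₁ + 1/ε₂ − 1 = 1/0.73 + 1/0.51 − 1 = 2.331.
T₁⁴ − T₂⁴ = 5.09×10^12 − 2.40×10^12 = 2.69×10^12 K⁴.
q = 5.67×10⁻⁸ × 2.69×10^12 / 2.331 = 65400 W/m².
Q = q·A = 65400 × 5.7 = 3.73×10^5 W.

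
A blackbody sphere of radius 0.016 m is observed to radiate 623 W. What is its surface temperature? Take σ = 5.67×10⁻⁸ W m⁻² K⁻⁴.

T ≈ 1360 K

A = 4πr² = 4π × (0.016)² = 3.22×10^-3 m².
From P = σAT⁴, T = (P / σA)^(1/4) = (623 / (5.67×10⁻⁸ × 3.22×10^-3))^(1/4).
T = (3.42×10^12)^(1/4) = 1360 K.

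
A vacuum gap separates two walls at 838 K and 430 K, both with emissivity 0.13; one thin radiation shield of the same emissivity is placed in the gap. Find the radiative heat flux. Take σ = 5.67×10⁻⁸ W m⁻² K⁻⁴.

Each of the 2 gaps contributes resistance (2/ε − 1) = 2/0.13 − 1 = 14.38; total = 28.77.
q = σ(T₁⁴ − T₂⁴) / 28.77 = 5.67×10⁻⁸ × 4.59×10^11 / 28.77 = 905 W/m².

q ≈ 905 W/m²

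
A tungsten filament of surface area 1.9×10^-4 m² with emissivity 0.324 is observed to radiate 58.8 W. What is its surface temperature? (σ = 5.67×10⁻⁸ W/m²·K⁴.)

From P = εσAT⁴, T = (P / εσA)^(1/4) = (58.8 / (0.324 × 5.67×10⁻⁸ × 1.90×10^-4))^(1/4).
T = (1.68×10^13)^(1/4) = 2030 K.

T ≈ 2030 K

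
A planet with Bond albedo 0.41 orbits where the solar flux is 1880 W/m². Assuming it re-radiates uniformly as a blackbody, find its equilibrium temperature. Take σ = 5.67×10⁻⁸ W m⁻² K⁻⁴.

T ≈ 264 K

Power absorbed = (1−a)S·πR²; power emitted = 4πR²σT⁴. Equating and cancelling πR²:
T = ((1−a)S / 4σ)^(1/4) = (1110 / (4 × 5.67×10⁻⁸))^(1/4) = (4.89×10^9)^(1/4).
T = 264 K.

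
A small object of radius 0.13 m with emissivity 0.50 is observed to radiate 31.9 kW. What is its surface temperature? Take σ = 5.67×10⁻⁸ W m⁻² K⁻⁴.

T ≈ 1520 K

A = 4πr² = 4π × (0.13)² = 0.212 m².
From P = εσAT⁴, T = (P / εσA)^(1/4) = (31900 / (0.50 × 5.67×10⁻⁸ × 0.212))^(1/4).
T = (5.30×10^12)^(1/4) = 1520 K.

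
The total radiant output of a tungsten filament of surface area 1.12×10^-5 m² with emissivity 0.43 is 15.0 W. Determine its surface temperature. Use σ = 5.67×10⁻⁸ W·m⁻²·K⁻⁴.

From P = εσAT⁴, T = (P / εσA)^(1/4) = (15.0 / (0.43 × 5.67×10⁻⁸ × 1.12×10^-5))^(1/4).
T = (5.49×10^13)^(1/4) = 2720 K.

T ≈ 2720 K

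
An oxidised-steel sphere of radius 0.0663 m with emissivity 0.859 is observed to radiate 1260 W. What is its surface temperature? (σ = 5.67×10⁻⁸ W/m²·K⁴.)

A = 4πr² = 4π × (0.0663)² = 0.0552 m².
From P = εσAT⁴, T = (P / εσA)^(1/4) = (1260 / (0.859 × 5.67×10⁻⁸ × 0.0552))^(1/4).
T = (4.68×10^11)^(1/4) = 827 K.

T ≈ 827 K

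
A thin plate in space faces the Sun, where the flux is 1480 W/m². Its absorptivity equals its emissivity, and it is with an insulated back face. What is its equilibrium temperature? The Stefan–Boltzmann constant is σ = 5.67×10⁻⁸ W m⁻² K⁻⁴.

Absorbed flux αS = emitted flux εσT⁴ (one radiating face); with α = ε, T = (S/σ)^(1/4).
T = (1480 / 5.67×10⁻⁸)^(1/4) = (2.61×10^10)^(1/4).
T = 402 K.

T ≈ 402 K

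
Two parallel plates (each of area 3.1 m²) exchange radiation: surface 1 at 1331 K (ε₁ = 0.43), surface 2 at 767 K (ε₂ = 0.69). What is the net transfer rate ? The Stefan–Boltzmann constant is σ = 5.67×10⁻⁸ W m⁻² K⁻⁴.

Q ≈ 1.77×10^5 W

For two large parallel gray plates, q = σ(T₁⁴ − T₂⁴) / (1/ε₁ + 1/ε₂ − 1).
1/ε₁ + 1/ε₂ − 1 = 1/0.43 + 1/0.69 − 1 = 2.775.
T₁⁴ − T₂⁴ = 3.14×10^12 − 3.46×10^11 = 2.79×10^12 K⁴.
q = 5.67×10⁻⁸ × 2.79×10^12 / 2.775 = 57100 W/m².
Q = q·A = 57100 × 3.1 = 1.77×10^5 W.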